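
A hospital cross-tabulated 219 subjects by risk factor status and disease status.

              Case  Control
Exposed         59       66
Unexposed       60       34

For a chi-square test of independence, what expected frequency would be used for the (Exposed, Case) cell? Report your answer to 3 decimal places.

Row total (Exposed) = 125; column total (Case) = 119; grand total N = 219.
Expected count = (row total × column total) / N = 125 × 119 / 219 = 67.922.

67.922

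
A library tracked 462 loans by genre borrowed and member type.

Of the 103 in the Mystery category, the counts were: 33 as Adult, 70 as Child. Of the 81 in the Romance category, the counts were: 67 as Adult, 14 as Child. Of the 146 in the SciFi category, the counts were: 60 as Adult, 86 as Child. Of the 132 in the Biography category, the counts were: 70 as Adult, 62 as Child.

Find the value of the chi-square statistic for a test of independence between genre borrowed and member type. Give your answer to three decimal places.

Row totals: 103, 81, 146, 132. Column totals: 230, 232. Grand total N = 462.
Expected counts (row total × column total / N):
  Mystery, Adult: 103×230/462 = 51.27706
  Mystery, Child: 103×232/462 = 51.72294
  Romance, Adult: 81×230/462 = 40.32468
  Romance, Child: 81×232/462 = 40.67532
  SciFi, Adult: 146×230/462 = 72.68398
  SciFi, Child: 146×232/462 = 73.31602
  Biography, Adult: 132×230/462 = 65.71429
  Biography, Child: 132×232/462 = 66.28571
Contributions (O − E)²/E:
  (33 − 51.27706)²/51.27706 = 6.5146
  (70 − 51.72294)²/51.72294 = 6.4585
  (67 − 40.32468)²/40.32468 = 17.6461
  (14 − 40.67532)²/40.67532 = 17.4940
  (60 − 72.68398)²/72.68398 = 2.2135
  (86 − 73.31602)²/73.31602 = 2.1944
  (70 − 65.71429)²/65.71429 = 0.2795
  (62 − 66.28571)²/66.28571 = 0.2771
χ² = 6.5146 + 6.4585 + 17.6461 + 17.4940 + 2.2135 + 2.1944 + 0.2795 + 0.2771 = 53.078

53.078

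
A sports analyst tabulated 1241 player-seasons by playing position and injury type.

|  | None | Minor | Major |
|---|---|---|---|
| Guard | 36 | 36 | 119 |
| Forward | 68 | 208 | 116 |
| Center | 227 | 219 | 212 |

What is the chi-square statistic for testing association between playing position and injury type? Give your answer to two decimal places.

Row totals: 191, 392, 658. Column totals: 331, 463, 447. Grand total N = 1241.
Expected counts (row total × column total / N):
  Guard, None: 191×331/1241 = 50.944
  Guard, Minor: 191×463/1241 = 71.259
  Guard, Major: 191×447/1241 = 68.797
  Forward, None: 392×331/1241 = 104.554
  Forward, Minor: 392×463/1241 = 146.250
  Forward, Major: 392×447/1241 = 141.196
  Center, None: 658×331/1241 = 175.502
  Center, Minor: 658×463/1241 = 245.491
  Center, Major: 658×447/1241 = 237.007
Contributions (O − E)²/E:
  (36 − 50.944)²/50.944 = 4.3837
  (36 − 71.259)²/71.259 = 17.4462
  (119 − 68.797)²/68.797 = 36.6345
  (68 − 104.554)²/104.554 = 12.7800
  (208 − 146.250)²/146.250 = 26.0722
  (116 − 141.196)²/141.196 = 4.4962
  (227 − 175.502)²/175.502 = 15.1112
  (219 − 245.491)²/245.491 = 2.8587
  (212 − 237.007)²/237.007 = 2.6385
χ² = 4.3837 + 17.4462 + 36.6345 + 12.7800 + 26.0722 + 4.4962 + 15.1112 + 2.8587 + 2.6385 = 122.42

122.42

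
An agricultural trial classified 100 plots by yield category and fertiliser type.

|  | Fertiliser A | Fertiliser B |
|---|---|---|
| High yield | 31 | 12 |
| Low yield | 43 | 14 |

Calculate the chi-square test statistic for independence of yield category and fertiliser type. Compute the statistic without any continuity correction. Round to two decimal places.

0.14

Row totals: 43, 57. Column totals: 74, 26. Grand total N = 100.
Expected counts (row total × column total / N):
  High yield, Fertiliser A: 43×74/100 = 31.820
  High yield, Fertiliser B: 43×26/100 = 11.180
  Low yield, Fertiliser A: 57×74/100 = 42.180
  Low yield, Fertiliser B: 57×26/100 = 14.820
Contributions (O − E)²/E:
  (31 − 31.820)²/31.820 = 0.0211
  (12 − 11.180)²/11.180 = 0.0601
  (43 − 42.180)²/42.180 = 0.0159
  (14 − 14.820)²/14.820 = 0.0454
χ² = 0.0211 + 0.0601 + 0.0159 + 0.0454 = 0.14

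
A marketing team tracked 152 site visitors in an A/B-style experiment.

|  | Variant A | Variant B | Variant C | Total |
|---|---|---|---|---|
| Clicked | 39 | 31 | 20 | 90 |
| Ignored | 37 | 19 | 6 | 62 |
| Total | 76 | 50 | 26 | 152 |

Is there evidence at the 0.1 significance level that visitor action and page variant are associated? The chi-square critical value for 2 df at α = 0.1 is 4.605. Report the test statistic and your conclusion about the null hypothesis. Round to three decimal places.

Grand total N = 152.
Expected counts (row total × column total / N):
  Clicked, Variant A: 90×76/152 = 45.0000
  Clicked, Variant B: 90×50/152 = 29.6053
  Clicked, Variant C: 90×26/152 = 15.3947
  Ignored, Variant A: 62×76/152 = 31.0000
  Ignored, Variant B: 62×50/152 = 20.3947
  Ignored, Variant C: 62×26/152 = 10.6053
Contributions (O − E)²/E:
  (39 − 45.0000)²/45.0000 = 0.8000
  (31 − 29.6053)²/29.6053 = 0.0657
  (20 − 15.3947)²/15.3947 = 1.3777
  (37 − 31.0000)²/31.0000 = 1.1613
  (19 − 20.3947)²/20.3947 = 0.0954
  (6 − 10.6053)²/10.6053 = 1.9998
χ² = 0.8000 + 0.0657 + 1.3777 + 1.1613 + 0.0954 + 1.9998 = 5.500
df = (2−1)(3−1) = 2. Since 5.500 > 4.605, reject the null hypothesis of independence at α = 0.1.

5.500; reject H₀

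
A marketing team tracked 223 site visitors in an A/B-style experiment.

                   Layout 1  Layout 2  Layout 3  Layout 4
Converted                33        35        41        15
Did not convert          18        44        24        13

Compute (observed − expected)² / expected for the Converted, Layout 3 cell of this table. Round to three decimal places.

0.653

Row total (Converted) = 124; column total (Layout 3) = 65; N = 223.
Expected count E = 124 × 65 / 223 = 36.1435.
Contribution = (O − E)²/E = (41 − 36.1435)² / 36.1435 = 0.653.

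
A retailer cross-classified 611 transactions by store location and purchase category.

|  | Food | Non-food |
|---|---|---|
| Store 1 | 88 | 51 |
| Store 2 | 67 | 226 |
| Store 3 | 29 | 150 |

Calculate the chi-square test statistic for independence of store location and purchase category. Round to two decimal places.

Row totals: 139, 293, 179. Column totals: 184, 427. Grand total N = 611.
Expected counts (row total × column total / N):
  Store 1, Food: 139×184/611 = 41.8592
  Store 1, Non-food: 139×427/611 = 97.1408
  Store 2, Food: 293×184/611 = 88.2357
  Store 2, Non-food: 293×427/611 = 204.7643
  Store 3, Food: 179×184/611 = 53.9051
  Store 3, Non-food: 179×427/611 = 125.0949
Contributions (O − E)²/E:
  (88 − 41.8592)²/41.8592 = 50.8603
  (51 − 97.1408)²/97.1408 = 21.9164
  (67 − 88.2357)²/88.2357 = 5.1108
  (226 − 204.7643)²/204.7643 = 2.2023
  (29 − 53.9051)²/53.9051 = 11.5066
  (150 − 125.0949)²/125.0949 = 4.9583
χ² = 50.8603 + 21.9164 + 5.1108 + 2.2023 + 11.5066 + 4.9583 = 96.55

96.55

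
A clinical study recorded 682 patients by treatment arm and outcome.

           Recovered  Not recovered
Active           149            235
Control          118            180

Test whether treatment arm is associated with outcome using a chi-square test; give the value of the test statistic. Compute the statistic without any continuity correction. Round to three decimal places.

Row totals: 384, 298. Column totals: 267, 415. Grand total N = 682.
Expected counts (row total × column total / N):
  Active, Recovered: 384×267/682 = 150.3343
  Active, Not recovered: 384×415/682 = 233.6657
  Control, Recovered: 298×267/682 = 116.6657
  Control, Not recovered: 298×415/682 = 181.3343
Contributions (O − E)²/E:
  (149 − 150.3343)²/150.3343 = 0.0118
  (235 − 233.6657)²/233.6657 = 0.0076
  (118 − 116.6657)²/116.6657 = 0.0153
  (180 − 181.3343)²/181.3343 = 0.0098
χ² = 0.0118 + 0.0076 + 0.0153 + 0.0098 = 0.045

0.045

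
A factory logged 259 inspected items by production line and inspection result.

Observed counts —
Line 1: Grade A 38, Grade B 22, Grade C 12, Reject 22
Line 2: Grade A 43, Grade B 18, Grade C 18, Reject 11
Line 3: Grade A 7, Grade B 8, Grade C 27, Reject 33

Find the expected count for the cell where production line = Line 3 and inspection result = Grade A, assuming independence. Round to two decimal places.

Row total (Line 3) = 75; column total (Grade A) = 88; grand total N = 259.
Expected count = (row total × column total) / N = 75 × 88 / 259 = 25.48.

25.48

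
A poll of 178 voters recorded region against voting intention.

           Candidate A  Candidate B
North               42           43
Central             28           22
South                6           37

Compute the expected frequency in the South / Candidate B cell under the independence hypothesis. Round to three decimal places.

24.640

Row total (South) = 43; column total (Candidate B) = 102; grand total N = 178.
Expected count = (row total × column total) / N = 43 × 102 / 178 = 24.640.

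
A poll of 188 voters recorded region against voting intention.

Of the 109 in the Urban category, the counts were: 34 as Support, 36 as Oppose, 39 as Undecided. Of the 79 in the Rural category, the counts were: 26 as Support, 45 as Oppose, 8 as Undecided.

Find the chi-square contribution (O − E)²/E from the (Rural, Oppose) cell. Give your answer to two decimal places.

3.53

Row total (Rural) = 79; column total (Oppose) = 81; N = 188.
Expected count E = 79 × 81 / 188 = 34.037.
Contribution = (O − E)²/E = (45 − 34.037)² / 34.037 = 3.53.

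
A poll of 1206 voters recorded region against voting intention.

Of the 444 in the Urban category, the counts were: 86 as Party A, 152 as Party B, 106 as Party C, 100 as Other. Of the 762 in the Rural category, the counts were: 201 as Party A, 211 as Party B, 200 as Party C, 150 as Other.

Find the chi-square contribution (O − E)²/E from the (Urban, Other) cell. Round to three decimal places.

0.688

Row total (Urban) = 444; column total (Other) = 250; N = 1206.
Expected count E = 444 × 250 / 1206 = 92.0398.
Contribution = (O − E)²/E = (100 − 92.0398)² / 92.0398 = 0.688.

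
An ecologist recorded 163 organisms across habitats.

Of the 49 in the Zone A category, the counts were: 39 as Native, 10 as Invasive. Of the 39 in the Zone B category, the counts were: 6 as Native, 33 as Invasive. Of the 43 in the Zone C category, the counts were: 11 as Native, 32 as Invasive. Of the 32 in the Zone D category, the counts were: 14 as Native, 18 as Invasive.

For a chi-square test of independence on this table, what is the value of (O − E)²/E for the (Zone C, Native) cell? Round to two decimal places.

3.02

Row total (Zone C) = 43; column total (Native) = 70; N = 163.
Expected count E = 43 × 70 / 163 = 18.466.
Contribution = (O − E)²/E = (11 − 18.466)² / 18.466 = 3.02.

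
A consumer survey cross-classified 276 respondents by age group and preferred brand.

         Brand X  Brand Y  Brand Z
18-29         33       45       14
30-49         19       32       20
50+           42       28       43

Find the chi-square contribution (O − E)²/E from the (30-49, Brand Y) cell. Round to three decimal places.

Row total (30-49) = 71; column total (Brand Y) = 105; N = 276.
Expected count E = 71 × 105 / 276 = 27.0109.
Contribution = (O − E)²/E = (32 − 27.0109)² / 27.0109 = 0.922.

0.922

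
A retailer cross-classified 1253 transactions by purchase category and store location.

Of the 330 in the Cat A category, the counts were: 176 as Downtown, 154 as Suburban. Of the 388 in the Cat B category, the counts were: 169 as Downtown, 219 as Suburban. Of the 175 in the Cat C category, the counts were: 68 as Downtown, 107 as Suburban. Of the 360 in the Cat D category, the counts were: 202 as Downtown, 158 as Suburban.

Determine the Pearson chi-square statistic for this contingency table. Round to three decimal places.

Row totals: 330, 388, 175, 360. Column totals: 615, 638. Grand total N = 1253.
Expected counts (row total × column total / N):
  Cat A, Downtown: 330×615/1253 = 161.9713
  Cat A, Suburban: 330×638/1253 = 168.0287
  Cat B, Downtown: 388×615/1253 = 190.4389
  Cat B, Suburban: 388×638/1253 = 197.5611
  Cat C, Downtown: 175×615/1253 = 85.8939
  Cat C, Suburban: 175×638/1253 = 89.1061
  Cat D, Downtown: 360×615/1253 = 176.6959
  Cat D, Suburban: 360×638/1253 = 183.3041
Contributions (O − E)²/E:
  (176 − 161.9713)²/161.9713 = 1.2151
  (154 − 168.0287)²/168.0287 = 1.1713
  (169 − 190.4389)²/190.4389 = 2.4135
  (219 − 197.5611)²/197.5611 = 2.3265
  (68 − 85.8939)²/85.8939 = 3.7278
  (107 − 89.1061)²/89.1061 = 3.5934
  (202 − 176.6959)²/176.6959 = 3.6237
  (158 − 183.3041)²/183.3041 = 3.4931
χ² = 1.2151 + 1.1713 + 2.4135 + 2.3265 + 3.7278 + 3.5934 + 3.6237 + 3.4931 = 21.564

21.564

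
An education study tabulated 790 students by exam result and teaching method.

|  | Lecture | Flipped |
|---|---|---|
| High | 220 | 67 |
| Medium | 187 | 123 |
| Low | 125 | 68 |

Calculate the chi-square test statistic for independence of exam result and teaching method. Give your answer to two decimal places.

18.85

Row totals: 287, 310, 193. Column totals: 532, 258. Grand total N = 790.
Expected counts (row total × column total / N):
  High, Lecture: 287×532/790 = 193.271
  High, Flipped: 287×258/790 = 93.729
  Medium, Lecture: 310×532/790 = 208.759
  Medium, Flipped: 310×258/790 = 101.241
  Low, Lecture: 193×532/790 = 129.970
  Low, Flipped: 193×258/790 = 63.030
Contributions (O − E)²/E:
  (220 − 193.271)²/193.271 = 3.6966
  (67 − 93.729)²/93.729 = 7.6224
  (187 − 208.759)²/208.759 = 2.2679
  (123 − 101.241)²/101.241 = 4.6765
  (125 − 129.970)²/129.970 = 0.1901
  (68 − 63.030)²/63.030 = 0.3919
χ² = 3.6966 + 7.6224 + 2.2679 + 4.6765 + 0.1901 + 0.3919 = 18.85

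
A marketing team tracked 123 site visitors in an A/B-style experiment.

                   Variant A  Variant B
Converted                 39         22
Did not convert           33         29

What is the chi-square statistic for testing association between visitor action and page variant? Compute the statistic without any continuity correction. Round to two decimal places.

1.45

Row totals: 61, 62. Column totals: 72, 51. Grand total N = 123.
Expected counts (row total × column total / N):
  Converted, Variant A: 61×72/123 = 35.707
  Converted, Variant B: 61×51/123 = 25.293
  Did not convert, Variant A: 62×72/123 = 36.293
  Did not convert, Variant B: 62×51/123 = 25.707
Contributions (O − E)²/E:
  (39 − 35.707)²/35.707 = 0.3037
  (22 − 25.293)²/25.293 = 0.4287
  (33 − 36.293)²/36.293 = 0.2988
  (29 − 25.707)²/25.707 = 0.4218
χ² = 0.3037 + 0.4287 + 0.2988 + 0.4218 = 1.45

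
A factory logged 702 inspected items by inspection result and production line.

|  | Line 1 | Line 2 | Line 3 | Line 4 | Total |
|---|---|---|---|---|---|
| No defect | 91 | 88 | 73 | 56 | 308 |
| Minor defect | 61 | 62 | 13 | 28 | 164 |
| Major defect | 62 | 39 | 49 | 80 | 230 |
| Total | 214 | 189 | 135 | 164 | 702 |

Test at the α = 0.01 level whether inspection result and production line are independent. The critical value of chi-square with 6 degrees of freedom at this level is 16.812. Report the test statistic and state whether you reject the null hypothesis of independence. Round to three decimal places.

53.228; reject H₀

Grand total N = 702.
Expected counts (row total × column total / N):
  No defect, Line 1: 308×214/702 = 93.8917
  No defect, Line 2: 308×189/702 = 82.9231
  No defect, Line 3: 308×135/702 = 59.2308
  No defect, Line 4: 308×164/702 = 71.9544
  Minor defect, Line 1: 164×214/702 = 49.9943
  Minor defect, Line 2: 164×189/702 = 44.1538
  Minor defect, Line 3: 164×135/702 = 31.5385
  Minor defect, Line 4: 164×164/702 = 38.3134
  Major defect, Line 1: 230×214/702 = 70.1140
  Major defect, Line 2: 230×189/702 = 61.9231
  Major defect, Line 3: 230×135/702 = 44.2308
  Major defect, Line 4: 230×164/702 = 53.7322
Contributions (O − E)²/E:
  (91 − 93.8917)²/93.8917 = 0.0891
  (88 − 82.9231)²/82.9231 = 0.3108
  (73 − 59.2308)²/59.2308 = 3.2009
  (56 − 71.9544)²/71.9544 = 3.5376
  (61 − 49.9943)²/49.9943 = 2.4228
  (62 − 44.1538)²/44.1538 = 7.2131
  (13 − 31.5385)²/31.5385 = 10.8970
  (28 − 38.3134)²/38.3134 = 2.7762
  (62 − 70.1140)²/70.1140 = 0.9390
  (39 − 61.9231)²/61.9231 = 8.4858
  (49 − 44.2308)²/44.2308 = 0.5142
  (80 − 53.7322)²/53.7322 = 12.8414
χ² = 0.0891 + 0.3108 + 3.2009 + 3.5376 + 2.4228 + 7.2131 + 10.8970 + 2.7762 + 0.9390 + 8.4858 + 0.5142 + 12.8414 = 53.228
df = (3−1)(4−1) = 6. Since 53.228 > 16.812, reject the null hypothesis of independence at α = 0.01.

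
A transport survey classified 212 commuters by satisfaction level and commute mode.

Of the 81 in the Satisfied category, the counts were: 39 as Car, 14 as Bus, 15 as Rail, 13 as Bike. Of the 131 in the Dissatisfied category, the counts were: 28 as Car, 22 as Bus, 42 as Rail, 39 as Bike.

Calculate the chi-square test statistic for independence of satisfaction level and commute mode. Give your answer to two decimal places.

Row totals: 81, 131. Column totals: 67, 36, 57, 52. Grand total N = 212.
Expected counts (row total × column total / N):
  Satisfied, Car: 81×67/212 = 25.599
  Satisfied, Bus: 81×36/212 = 13.755
  Satisfied, Rail: 81×57/212 = 21.778
  Satisfied, Bike: 81×52/212 = 19.868
  Dissatisfied, Car: 131×67/212 = 41.401
  Dissatisfied, Bus: 131×36/212 = 22.245
  Dissatisfied, Rail: 131×57/212 = 35.222
  Dissatisfied, Bike: 131×52/212 = 32.132
Contributions (O − E)²/E:
  (39 − 25.599)²/25.599 = 7.0154
  (14 − 13.755)²/13.755 = 0.0044
  (15 − 21.778)²/21.778 = 2.1095
  (13 − 19.868)²/19.868 = 2.3741
  (28 − 41.401)²/41.401 = 4.3377
  (22 − 22.245)²/22.245 = 0.0027
  (42 − 35.222)²/35.222 = 1.3043
  (39 − 32.132)²/32.132 = 1.4680
χ² = 7.0154 + 0.0044 + 2.1095 + 2.3741 + 4.3377 + 0.0027 + 1.3043 + 1.4680 = 18.62

18.62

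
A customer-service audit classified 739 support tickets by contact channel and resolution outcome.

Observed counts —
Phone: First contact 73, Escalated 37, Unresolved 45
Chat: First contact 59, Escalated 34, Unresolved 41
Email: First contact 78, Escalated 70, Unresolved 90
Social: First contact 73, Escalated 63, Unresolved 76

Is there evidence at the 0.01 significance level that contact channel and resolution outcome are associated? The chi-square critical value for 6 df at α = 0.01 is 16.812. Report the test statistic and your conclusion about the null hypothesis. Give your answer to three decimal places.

11.459; fail to reject H₀

Row totals: 155, 134, 238, 212. Column totals: 283, 204, 252. Grand total N = 739.
Expected counts (row total × column total / N):
  Phone, First contact: 155×283/739 = 59.3572
  Phone, Escalated: 155×204/739 = 42.7876
  Phone, Unresolved: 155×252/739 = 52.8552
  Chat, First contact: 134×283/739 = 51.3153
  Chat, Escalated: 134×204/739 = 36.9905
  Chat, Unresolved: 134×252/739 = 45.6942
  Email, First contact: 238×283/739 = 91.1421
  Email, Escalated: 238×204/739 = 65.6996
  Email, Unresolved: 238×252/739 = 81.1583
  Social, First contact: 212×283/739 = 81.1854
  Social, Escalated: 212×204/739 = 58.5223
  Social, Unresolved: 212×252/739 = 72.2923
Contributions (O − E)²/E:
  (73 − 59.3572)²/59.3572 = 3.1357
  (37 − 42.7876)²/42.7876 = 0.7829
  (45 − 52.8552)²/52.8552 = 1.1674
  (59 − 51.3153)²/51.3153 = 1.1508
  (34 − 36.9905)²/36.9905 = 0.2418
  (41 − 45.6942)²/45.6942 = 0.4822
  (78 − 91.1421)²/91.1421 = 1.8950
  (70 − 65.6996)²/65.6996 = 0.2815
  (90 − 81.1583)²/81.1583 = 0.9632
  (73 − 81.1854)²/81.1854 = 0.8253
  (63 − 58.5223)²/58.5223 = 0.3426
  (76 − 72.2923)²/72.2923 = 0.1902
χ² = 3.1357 + 0.7829 + 1.1674 + 1.1508 + 0.2418 + 0.4822 + 1.8950 + 0.2815 + 0.9632 + 0.8253 + 0.3426 + 0.1902 = 11.459
df = (4−1)(3−1) = 6. Since 11.459 < 16.812, fail to reject the null hypothesis of independence at α = 0.01.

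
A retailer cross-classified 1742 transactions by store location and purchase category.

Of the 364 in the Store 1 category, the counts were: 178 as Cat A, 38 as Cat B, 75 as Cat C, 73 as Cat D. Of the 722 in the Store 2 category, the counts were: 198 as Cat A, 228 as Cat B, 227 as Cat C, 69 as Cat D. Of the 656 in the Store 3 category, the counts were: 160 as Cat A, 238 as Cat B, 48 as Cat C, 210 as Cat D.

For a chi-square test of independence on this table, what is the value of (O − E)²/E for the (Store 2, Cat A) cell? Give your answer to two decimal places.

Row total (Store 2) = 722; column total (Cat A) = 536; N = 1742.
Expected count E = 722 × 536 / 1742 = 222.154.
Contribution = (O − E)²/E = (198 − 222.154)² / 222.154 = 2.63.

2.63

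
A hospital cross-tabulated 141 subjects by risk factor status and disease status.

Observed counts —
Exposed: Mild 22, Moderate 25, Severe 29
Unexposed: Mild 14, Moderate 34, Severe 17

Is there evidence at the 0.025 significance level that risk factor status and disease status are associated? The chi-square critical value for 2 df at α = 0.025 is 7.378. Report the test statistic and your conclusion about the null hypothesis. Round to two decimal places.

Row totals: 76, 65. Column totals: 36, 59, 46. Grand total N = 141.
Expected counts (row total × column total / N):
  Exposed, Mild: 76×36/141 = 19.404
  Exposed, Moderate: 76×59/141 = 31.801
  Exposed, Severe: 76×46/141 = 24.794
  Unexposed, Mild: 65×36/141 = 16.596
  Unexposed, Moderate: 65×59/141 = 27.199
  Unexposed, Severe: 65×46/141 = 21.206
Contributions (O − E)²/E:
  (22 − 19.404)²/19.404 = 0.3473
  (25 − 31.801)²/31.801 = 1.4545
  (29 − 24.794)²/24.794 = 0.7135
  (14 − 16.596)²/16.596 = 0.4061
  (34 − 27.199)²/27.199 = 1.7006
  (17 − 21.206)²/21.206 = 0.8342
χ² = 0.3473 + 1.4545 + 0.7135 + 0.4061 + 1.7006 + 0.8342 = 5.46
df = (2−1)(3−1) = 2. Since 5.46 < 7.378, fail to reject the null hypothesis of independence at α = 0.025.

5.46; fail to reject H₀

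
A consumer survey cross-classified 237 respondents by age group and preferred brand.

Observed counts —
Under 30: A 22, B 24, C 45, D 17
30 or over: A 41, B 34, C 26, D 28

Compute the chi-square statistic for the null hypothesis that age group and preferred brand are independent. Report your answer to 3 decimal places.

Row totals: 108, 129. Column totals: 63, 58, 71, 45. Grand total N = 237.
Expected counts (row total × column total / N):
  Under 30, A: 108×63/237 = 28.7089
  Under 30, B: 108×58/237 = 26.4304
  Under 30, C: 108×71/237 = 32.3544
  Under 30, D: 108×45/237 = 20.5063
  30 or over, A: 129×63/237 = 34.2911
  30 or over, B: 129×58/237 = 31.5696
  30 or over, C: 129×71/237 = 38.6456
  30 or over, D: 129×45/237 = 24.4937
Contributions (O − E)²/E:
  (22 − 28.7089)²/28.7089 = 1.5678
  (24 − 26.4304)²/26.4304 = 0.2235
  (45 − 32.3544)²/32.3544 = 4.9425
  (17 − 20.5063)²/20.5063 = 0.5995
  (41 − 34.2911)²/34.2911 = 1.3126
  (34 − 31.5696)²/31.5696 = 0.1871
  (26 − 38.6456)²/38.6456 = 4.1379
  (28 − 24.4937)²/24.4937 = 0.5019
χ² = 1.5678 + 0.2235 + 4.9425 + 0.5995 + 1.3126 + 0.1871 + 4.1379 + 0.5019 = 13.473

13.473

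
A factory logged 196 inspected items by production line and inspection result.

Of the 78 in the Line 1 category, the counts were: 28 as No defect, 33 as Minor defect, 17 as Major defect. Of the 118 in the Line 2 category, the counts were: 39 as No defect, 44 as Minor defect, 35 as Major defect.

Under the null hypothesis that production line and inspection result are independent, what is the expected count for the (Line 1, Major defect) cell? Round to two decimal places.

Row total (Line 1) = 78; column total (Major defect) = 52; grand total N = 196.
Expected count = (row total × column total) / N = 78 × 52 / 196 = 20.69.

20.69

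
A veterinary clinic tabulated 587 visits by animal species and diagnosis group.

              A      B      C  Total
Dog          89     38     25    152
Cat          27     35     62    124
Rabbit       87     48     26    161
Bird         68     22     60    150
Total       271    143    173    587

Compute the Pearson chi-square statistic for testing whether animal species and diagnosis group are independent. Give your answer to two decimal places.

Grand total N = 587.
Expected counts (row total × column total / N):
  Dog, A: 152×271/587 = 70.1738
  Dog, B: 152×143/587 = 37.0290
  Dog, C: 152×173/587 = 44.7973
  Cat, A: 124×271/587 = 57.2470
  Cat, B: 124×143/587 = 30.2078
  Cat, C: 124×173/587 = 36.5451
  Rabbit, A: 161×271/587 = 74.3288
  Rabbit, B: 161×143/587 = 39.2215
  Rabbit, C: 161×173/587 = 47.4497
  Bird, A: 150×271/587 = 69.2504
  Bird, B: 150×143/587 = 36.5417
  Bird, C: 150×173/587 = 44.2078
Contributions (O − E)²/E:
  (89 − 70.1738)²/70.1738 = 5.0507
  (38 − 37.0290)²/37.0290 = 0.0255
  (25 − 44.7973)²/44.7973 = 8.7490
  (27 − 57.2470)²/57.2470 = 15.9813
  (35 − 30.2078)²/30.2078 = 0.7602
  (62 − 36.5451)²/36.5451 = 17.7302
  (87 − 74.3288)²/74.3288 = 2.1601
  (48 − 39.2215)²/39.2215 = 1.9648
  (26 − 47.4497)²/47.4497 = 9.6964
  (68 − 69.2504)²/69.2504 = 0.0226
  (22 − 36.5417)²/36.5417 = 5.7868
  (60 − 44.2078)²/44.2078 = 5.6414
χ² = 5.0507 + 0.0255 + 8.7490 + 15.9813 + 0.7602 + 17.7302 + 2.1601 + 1.9648 + 9.6964 + 0.0226 + 5.7868 + 5.6414 = 73.57

73.57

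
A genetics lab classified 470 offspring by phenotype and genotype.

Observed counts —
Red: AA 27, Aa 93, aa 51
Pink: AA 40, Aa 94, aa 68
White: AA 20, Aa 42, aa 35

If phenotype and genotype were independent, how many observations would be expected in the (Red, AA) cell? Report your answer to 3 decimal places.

31.653

Row total (Red) = 171; column total (AA) = 87; grand total N = 470.
Expected count = (row total × column total) / N = 171 × 87 / 470 = 31.653.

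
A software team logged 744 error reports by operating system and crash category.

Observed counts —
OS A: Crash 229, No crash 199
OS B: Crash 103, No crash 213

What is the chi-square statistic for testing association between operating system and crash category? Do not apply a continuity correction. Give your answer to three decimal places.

Row totals: 428, 316. Column totals: 332, 412. Grand total N = 744.
Expected counts (row total × column total / N):
  OS A, Crash: 428×332/744 = 190.9892
  OS A, No crash: 428×412/744 = 237.0108
  OS B, Crash: 316×332/744 = 141.0108
  OS B, No crash: 316×412/744 = 174.9892
Contributions (O − E)²/E:
  (229 − 190.9892)²/190.9892 = 7.5649
  (199 − 237.0108)²/237.0108 = 6.0960
  (103 − 141.0108)²/141.0108 = 10.2462
  (213 − 174.9892)²/174.9892 = 8.2566
χ² = 7.5649 + 6.0960 + 10.2462 + 8.2566 = 32.164

32.164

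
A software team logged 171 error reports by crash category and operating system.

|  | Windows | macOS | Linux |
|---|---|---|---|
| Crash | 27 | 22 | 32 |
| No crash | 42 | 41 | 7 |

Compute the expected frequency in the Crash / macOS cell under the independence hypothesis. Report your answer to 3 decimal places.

Row total (Crash) = 81; column total (macOS) = 63; grand total N = 171.
Expected count = (row total × column total) / N = 81 × 63 / 171 = 29.842.

29.842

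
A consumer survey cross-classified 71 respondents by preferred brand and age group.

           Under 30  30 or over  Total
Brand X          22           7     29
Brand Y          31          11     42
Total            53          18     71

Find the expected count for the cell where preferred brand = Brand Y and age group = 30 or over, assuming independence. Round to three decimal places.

10.648

Row total (Brand Y) = 42; column total (30 or over) = 18; grand total N = 71.
Expected count = (row total × column total) / N = 42 × 18 / 71 = 10.648.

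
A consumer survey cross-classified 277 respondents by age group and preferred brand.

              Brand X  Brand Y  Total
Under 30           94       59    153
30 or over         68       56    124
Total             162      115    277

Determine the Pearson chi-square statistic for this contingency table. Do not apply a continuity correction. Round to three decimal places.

Grand total N = 277.
Expected counts (row total × column total / N):
  Under 30, Brand X: 153×162/277 = 89.4801
  Under 30, Brand Y: 153×115/277 = 63.5199
  30 or over, Brand X: 124×162/277 = 72.5199
  30 or over, Brand Y: 124×115/277 = 51.4801
Contributions (O − E)²/E:
  (94 − 89.4801)²/89.4801 = 0.2283
  (59 − 63.5199)²/63.5199 = 0.3216
  (68 − 72.5199)²/72.5199 = 0.2817
  (56 − 51.4801)²/51.4801 = 0.3968
χ² = 0.2283 + 0.3216 + 0.2817 + 0.3968 = 1.228

1.228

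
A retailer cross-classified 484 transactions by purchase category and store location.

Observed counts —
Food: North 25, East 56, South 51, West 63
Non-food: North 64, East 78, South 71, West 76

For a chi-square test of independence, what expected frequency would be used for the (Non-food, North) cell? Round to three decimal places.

Row total (Non-food) = 289; column total (North) = 89; grand total N = 484.
Expected count = (row total × column total) / N = 289 × 89 / 484 = 53.143.

53.143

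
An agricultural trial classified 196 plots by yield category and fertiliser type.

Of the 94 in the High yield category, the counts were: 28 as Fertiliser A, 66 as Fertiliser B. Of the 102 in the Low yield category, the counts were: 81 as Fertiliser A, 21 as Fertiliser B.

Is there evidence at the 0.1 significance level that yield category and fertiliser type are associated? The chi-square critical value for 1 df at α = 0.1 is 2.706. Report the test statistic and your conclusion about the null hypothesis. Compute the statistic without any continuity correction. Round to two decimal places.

Row totals: 94, 102. Column totals: 109, 87. Grand total N = 196.
Expected counts (row total × column total / N):
  High yield, Fertiliser A: 94×109/196 = 52.276
  High yield, Fertiliser B: 94×87/196 = 41.724
  Low yield, Fertiliser A: 102×109/196 = 56.724
  Low yield, Fertiliser B: 102×87/196 = 45.276
Contributions (O − E)²/E:
  (28 − 52.276)²/52.276 = 11.2733
  (66 − 41.724)²/41.724 = 14.1243
  (81 − 56.724)²/56.724 = 10.3893
  (21 − 45.276)²/45.276 = 13.0163
χ² = 11.2733 + 14.1243 + 10.3893 + 13.0163 = 48.80
df = (2−1)(2−1) = 1. Since 48.80 > 2.706, reject the null hypothesis of independence at α = 0.1.

48.80; reject H₀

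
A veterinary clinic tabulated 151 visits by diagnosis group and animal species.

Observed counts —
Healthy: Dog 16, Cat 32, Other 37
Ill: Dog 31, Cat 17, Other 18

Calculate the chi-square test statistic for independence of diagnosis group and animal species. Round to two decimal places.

Row totals: 85, 66. Column totals: 47, 49, 55. Grand total N = 151.
Expected counts (row total × column total / N):
  Healthy, Dog: 85×47/151 = 26.457
  Healthy, Cat: 85×49/151 = 27.583
  Healthy, Other: 85×55/151 = 30.960
  Ill, Dog: 66×47/151 = 20.543
  Ill, Cat: 66×49/151 = 21.417
  Ill, Other: 66×55/151 = 24.040
Contributions (O − E)²/E:
  (16 − 26.457)²/26.457 = 4.1331
  (32 − 27.583)²/27.583 = 0.7073
  (37 − 30.960)²/30.960 = 1.1783
  (31 − 20.543)²/20.543 = 5.3229
  (17 − 21.417)²/21.417 = 0.9110
  (18 − 24.040)²/24.040 = 1.5175
χ² = 4.1331 + 0.7073 + 1.1783 + 5.3229 + 0.9110 + 1.5175 = 13.77

13.77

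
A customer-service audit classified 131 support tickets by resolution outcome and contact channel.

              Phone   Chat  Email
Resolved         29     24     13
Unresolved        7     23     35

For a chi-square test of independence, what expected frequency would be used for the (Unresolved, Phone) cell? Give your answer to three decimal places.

17.863

Row total (Unresolved) = 65; column total (Phone) = 36; grand total N = 131.
Expected count = (row total × column total) / N = 65 × 36 / 131 = 17.863.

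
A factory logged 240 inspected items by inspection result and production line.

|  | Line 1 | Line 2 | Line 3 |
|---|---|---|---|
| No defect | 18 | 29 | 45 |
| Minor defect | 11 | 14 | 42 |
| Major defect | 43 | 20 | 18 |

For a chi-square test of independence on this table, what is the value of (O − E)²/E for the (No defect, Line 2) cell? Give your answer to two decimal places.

Row total (No defect) = 92; column total (Line 2) = 63; N = 240.
Expected count E = 92 × 63 / 240 = 24.150.
Contribution = (O − E)²/E = (29 − 24.150)² / 24.150 = 0.97.

0.97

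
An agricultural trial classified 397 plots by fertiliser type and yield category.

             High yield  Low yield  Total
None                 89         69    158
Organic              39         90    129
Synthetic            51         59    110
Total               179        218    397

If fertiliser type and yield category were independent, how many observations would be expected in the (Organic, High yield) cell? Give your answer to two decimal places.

Row total (Organic) = 129; column total (High yield) = 179; grand total N = 397.
Expected count = (row total × column total) / N = 129 × 179 / 397 = 58.16.

58.16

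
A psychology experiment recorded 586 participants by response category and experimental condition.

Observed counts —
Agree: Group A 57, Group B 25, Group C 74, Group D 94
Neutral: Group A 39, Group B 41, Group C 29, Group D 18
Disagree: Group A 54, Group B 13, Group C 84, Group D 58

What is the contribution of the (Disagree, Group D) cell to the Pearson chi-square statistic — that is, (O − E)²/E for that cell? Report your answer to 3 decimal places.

0.114

Row total (Disagree) = 209; column total (Group D) = 170; N = 586.
Expected count E = 209 × 170 / 586 = 60.63140.
Contribution = (O − E)²/E = (58 − 60.63140)² / 60.63140 = 0.114.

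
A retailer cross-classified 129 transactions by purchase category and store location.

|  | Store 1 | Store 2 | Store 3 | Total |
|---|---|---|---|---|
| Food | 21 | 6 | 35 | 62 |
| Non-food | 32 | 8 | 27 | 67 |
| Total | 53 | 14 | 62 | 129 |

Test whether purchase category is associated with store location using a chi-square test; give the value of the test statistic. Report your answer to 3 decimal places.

Grand total N = 129.
Expected counts (row total × column total / N):
  Food, Store 1: 62×53/129 = 25.4729
  Food, Store 2: 62×14/129 = 6.7287
  Food, Store 3: 62×62/129 = 29.7984
  Non-food, Store 1: 67×53/129 = 27.5271
  Non-food, Store 2: 67×14/129 = 7.2713
  Non-food, Store 3: 67×62/129 = 32.2016
Contributions (O − E)²/E:
  (21 − 25.4729)²/25.4729 = 0.7854
  (6 − 6.7287)²/6.7287 = 0.0789
  (35 − 29.7984)²/29.7984 = 0.9080
  (32 − 27.5271)²/27.5271 = 0.7268
  (8 − 7.2713)²/7.2713 = 0.0730
  (27 − 32.2016)²/32.2016 = 0.8402
χ² = 0.7854 + 0.0789 + 0.9080 + 0.7268 + 0.0730 + 0.8402 = 3.412

3.412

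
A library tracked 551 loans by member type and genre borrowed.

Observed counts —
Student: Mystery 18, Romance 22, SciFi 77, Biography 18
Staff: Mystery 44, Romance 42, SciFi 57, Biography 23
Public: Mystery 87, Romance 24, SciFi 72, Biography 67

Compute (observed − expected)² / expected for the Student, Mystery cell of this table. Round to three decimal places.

9.382

Row total (Student) = 135; column total (Mystery) = 149; N = 551.
Expected count E = 135 × 149 / 551 = 36.5064.
Contribution = (O − E)²/E = (18 − 36.5064)² / 36.5064 = 9.382.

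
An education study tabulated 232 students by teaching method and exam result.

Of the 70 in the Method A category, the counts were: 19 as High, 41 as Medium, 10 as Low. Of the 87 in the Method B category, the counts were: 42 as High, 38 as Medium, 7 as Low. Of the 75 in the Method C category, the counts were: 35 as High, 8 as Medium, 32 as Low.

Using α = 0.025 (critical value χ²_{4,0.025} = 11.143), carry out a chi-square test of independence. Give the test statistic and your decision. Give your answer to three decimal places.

Row totals: 70, 87, 75. Column totals: 96, 87, 49. Grand total N = 232.
Expected counts (row total × column total / N):
  Method A, High: 70×96/232 = 28.9655
  Method A, Medium: 70×87/232 = 26.2500
  Method A, Low: 70×49/232 = 14.7845
  Method B, High: 87×96/232 = 36.0000
  Method B, Medium: 87×87/232 = 32.6250
  Method B, Low: 87×49/232 = 18.3750
  Method C, High: 75×96/232 = 31.0345
  Method C, Medium: 75×87/232 = 28.1250
  Method C, Low: 75×49/232 = 15.8405
Contributions (O − E)²/E:
  (19 − 28.9655)²/28.9655 = 3.4286
  (41 − 26.2500)²/26.2500 = 8.2881
  (10 − 14.7845)²/14.7845 = 1.5483
  (42 − 36.0000)²/36.0000 = 1.0000
  (38 − 32.6250)²/32.6250 = 0.8855
  (7 − 18.3750)²/18.3750 = 7.0417
  (35 − 31.0345)²/31.0345 = 0.5067
  (8 − 28.1250)²/28.1250 = 14.4006
  (32 − 15.8405)²/15.8405 = 16.4849
χ² = 3.4286 + 8.2881 + 1.5483 + 1.0000 + 0.8855 + 7.0417 + 0.5067 + 14.4006 + 16.4849 = 53.584
df = (3−1)(3−1) = 4. Since 53.584 > 11.143, reject the null hypothesis of independence at α = 0.025.

53.584; reject H₀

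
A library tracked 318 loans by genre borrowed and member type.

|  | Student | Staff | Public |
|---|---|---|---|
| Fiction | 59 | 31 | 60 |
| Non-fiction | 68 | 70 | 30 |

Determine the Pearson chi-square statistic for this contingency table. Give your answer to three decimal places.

Row totals: 150, 168. Column totals: 127, 101, 90. Grand total N = 318.
Expected counts (row total × column total / N):
  Fiction, Student: 150×127/318 = 59.9057
  Fiction, Staff: 150×101/318 = 47.6415
  Fiction, Public: 150×90/318 = 42.4528
  Non-fiction, Student: 168×127/318 = 67.0943
  Non-fiction, Staff: 168×101/318 = 53.3585
  Non-fiction, Public: 168×90/318 = 47.5472
Contributions (O − E)²/E:
  (59 − 59.9057)²/59.9057 = 0.0137
  (31 − 47.6415)²/47.6415 = 5.8130
  (60 − 42.4528)²/42.4528 = 7.2529
  (68 − 67.0943)²/67.0943 = 0.0122
  (70 − 53.3585)²/53.3585 = 5.1902
  (30 − 47.5472)²/47.5472 = 6.4758
χ² = 0.0137 + 5.8130 + 7.2529 + 0.0122 + 5.1902 + 6.4758 = 24.758

24.758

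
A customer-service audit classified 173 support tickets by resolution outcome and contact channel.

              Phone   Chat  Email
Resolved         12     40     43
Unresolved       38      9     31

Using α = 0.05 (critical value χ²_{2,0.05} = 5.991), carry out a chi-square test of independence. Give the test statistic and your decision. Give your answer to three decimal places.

Row totals: 95, 78. Column totals: 50, 49, 74. Grand total N = 173.
Expected counts (row total × column total / N):
  Resolved, Phone: 95×50/173 = 27.4566
  Resolved, Chat: 95×49/173 = 26.9075
  Resolved, Email: 95×74/173 = 40.6358
  Unresolved, Phone: 78×50/173 = 22.5434
  Unresolved, Chat: 78×49/173 = 22.0925
  Unresolved, Email: 78×74/173 = 33.3642
Contributions (O − E)²/E:
  (12 − 27.4566)²/27.4566 = 8.7012
  (40 − 26.9075)²/26.9075 = 6.3705
  (43 − 40.6358)²/40.6358 = 0.1375
  (38 − 22.5434)²/22.5434 = 10.5976
  (9 − 22.0925)²/22.0925 = 7.7589
  (31 − 33.3642)²/33.3642 = 0.1675
χ² = 8.7012 + 6.3705 + 0.1375 + 10.5976 + 7.7589 + 0.1675 = 33.733
df = (2−1)(3−1) = 2. Since 33.733 > 5.991, reject the null hypothesis of independence at α = 0.05.

33.733; reject H₀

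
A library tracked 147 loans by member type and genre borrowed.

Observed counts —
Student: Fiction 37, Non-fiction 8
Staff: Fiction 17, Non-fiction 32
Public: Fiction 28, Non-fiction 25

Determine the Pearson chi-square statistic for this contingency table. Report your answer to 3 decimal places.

Row totals: 45, 49, 53. Column totals: 82, 65. Grand total N = 147.
Expected counts (row total × column total / N):
  Student, Fiction: 45×82/147 = 25.10204
  Student, Non-fiction: 45×65/147 = 19.89796
  Staff, Fiction: 49×82/147 = 27.33333
  Staff, Non-fiction: 49×65/147 = 21.66667
  Public, Fiction: 53×82/147 = 29.56463
  Public, Non-fiction: 53×65/147 = 23.43537
Contributions (O − E)²/E:
  (37 − 25.10204)²/25.10204 = 5.6394
  (8 − 19.89796)²/19.89796 = 7.1144
  (17 − 27.33333)²/27.33333 = 3.9065
  (32 − 21.66667)²/21.66667 = 4.9282
  (28 − 29.56463)²/29.56463 = 0.0828
  (25 − 23.43537)²/23.43537 = 0.1045
χ² = 5.6394 + 7.1144 + 3.9065 + 4.9282 + 0.0828 + 0.1045 = 21.776

21.776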